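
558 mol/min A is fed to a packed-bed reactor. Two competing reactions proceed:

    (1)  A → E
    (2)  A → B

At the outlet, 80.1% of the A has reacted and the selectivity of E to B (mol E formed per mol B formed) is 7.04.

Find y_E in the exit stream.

Conversion of A: A consumed = 0.801 × 558 = 447 mol/min = 1ξ₁ + 1ξ₂.
Selectivity: 1ξ₁ / (1ξ₂) = 7.04 → ξ₁ = 7.04 ξ₂.
Substitute: (1·7.04 + 1) ξ₂ = 447 → ξ₂ = 55.59 mol/min, ξ₁ = 391.4 mol/min.
Outlet amounts (n = n₀ + Σ ν·ξ):
  A: 558 − 1(391.4) − 1(55.59) = 111
  E: 0 + 1(391.4) = 391.4
  B: 0 + 1(55.59) = 55.59
Total out = 558 mol/min; y_E = 391.4 / 558 = 0.7014.

0.701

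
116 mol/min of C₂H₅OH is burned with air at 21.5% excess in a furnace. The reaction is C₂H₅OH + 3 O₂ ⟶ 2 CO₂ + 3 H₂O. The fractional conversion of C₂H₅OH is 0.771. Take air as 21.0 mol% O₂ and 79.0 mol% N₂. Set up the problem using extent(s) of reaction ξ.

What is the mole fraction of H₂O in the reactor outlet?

Stoichiometric O₂ = 3 × 116 = 348 mol/min; O₂ fed = 348 × 1.215 = 422.8 mol/min.
N₂ fed = 422.8 × 79/21 = 1591 mol/min.
Fuel reacted = 0.771 × 116 → ξ = 89.44 mol/min.
Outlet (n = n₀ + ν ξ):
  C₂H₅OH: 116 − 1(89.44) = 26.56
  O₂: 422.8 − 3(89.44) = 154.5
  N₂: 1591 (inert)
  CO₂: 0 + 2(89.44) = 178.9
  H₂O: 0 + 3(89.44) = 268.3
Total out = 2219 mol/min; y_H₂O = 268.3 / 2219 = 0.1209.

0.121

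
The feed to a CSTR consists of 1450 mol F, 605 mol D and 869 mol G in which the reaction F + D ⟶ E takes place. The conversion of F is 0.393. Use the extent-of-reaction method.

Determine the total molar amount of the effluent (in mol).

2350 mol

F reacted = 0.393 × 1450 = 569.9 mol; ν_F = −1, so ξ = 569.9/1 = 569.9 mol.
Outlet amounts (n = n₀ + ν ξ):
  F: 1450 − 1(569.9) = 880.1
  D: 605 − 1(569.9) = 35.15
  E: 0 + 1(569.9) = 569.9
  G: 869 (inert)
Total out = 880.1 + 35.15 + 569.9 + 869 = 2354 mol.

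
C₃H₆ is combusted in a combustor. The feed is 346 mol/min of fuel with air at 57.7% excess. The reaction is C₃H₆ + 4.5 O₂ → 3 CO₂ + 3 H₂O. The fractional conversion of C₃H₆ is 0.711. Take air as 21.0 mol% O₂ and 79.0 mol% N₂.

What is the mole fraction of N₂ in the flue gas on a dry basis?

Stoichiometric O₂ = 4.5 × 346 = 1557 mol/min; O₂ fed = 1557 × 1.577 = 2455 mol/min.
N₂ fed = 2455 × 79/21 = 9237 mol/min.
Fuel reacted = 0.711 × 346 → ξ = 246 mol/min.
Outlet (n = n₀ + ν ξ):
  C₃H₆: 346 − 1(246) = 99.99
  O₂: 2455 − 4.5(246) = 1348
  N₂: 9237 (inert)
  CO₂: 0 + 3(246) = 738
  H₂O: 0 + 3(246) = 738
Dry total = 11420 mol/min; y_N₂ (dry) = 9237 / 11420 = 0.8086.

0.809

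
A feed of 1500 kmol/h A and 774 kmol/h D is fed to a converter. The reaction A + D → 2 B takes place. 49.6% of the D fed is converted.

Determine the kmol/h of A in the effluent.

1120 kmol/h

D reacted = 0.496 × 774 = 383.9 kmol/h; ν_D = −1, so ξ = 383.9/1 = 383.9 kmol/h.
Outlet amounts (n = n₀ + ν ξ):
  A: 1500 − 1(383.9) = 1116
  D: 774 − 1(383.9) = 390.1
  B: 0 + 2(383.9) = 767.8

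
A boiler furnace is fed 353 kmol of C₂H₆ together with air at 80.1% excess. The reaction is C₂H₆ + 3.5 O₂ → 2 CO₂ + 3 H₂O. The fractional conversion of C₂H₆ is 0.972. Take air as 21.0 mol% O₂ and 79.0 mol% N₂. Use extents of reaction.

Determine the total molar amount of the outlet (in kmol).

Stoichiometric O₂ = 3.5 × 353 = 1236 kmol; O₂ fed = 1236 × 1.801 = 2225 kmol.
N₂ fed = 2225 × 79/21 = 8371 kmol.
Fuel reacted = 0.972 × 353 → ξ = 343.1 kmol.
Outlet (n = n₀ + ν ξ):
  C₂H₆: 353 − 1(343.1) = 9.884
  O₂: 2225 − 3.5(343.1) = 1024
  N₂: 8371 (inert)
  CO₂: 0 + 2(343.1) = 686.2
  H₂O: 0 + 3(343.1) = 1029
Total out = 9.884 + 1024 + 8371 + 686.2 + 1029 = 11120 kmol.

11100 kmol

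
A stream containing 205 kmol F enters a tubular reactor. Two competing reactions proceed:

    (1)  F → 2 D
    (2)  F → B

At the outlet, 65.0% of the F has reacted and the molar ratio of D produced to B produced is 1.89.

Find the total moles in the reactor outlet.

Conversion of F: F consumed = 0.65 × 205 = 133.2 kmol = 1ξ₁ + 1ξ₂.
Selectivity: 2ξ₁ / (1ξ₂) = 1.89 → ξ₁ = 0.945 ξ₂.
Substitute: (1·0.945 + 1) ξ₂ = 133.2 → ξ₂ = 68.51 kmol, ξ₁ = 64.74 kmol.
Outlet amounts (n = n₀ + Σ ν·ξ):
  F: 205 − 1(64.74) − 1(68.51) = 71.75
  D: 0 + 2(64.74) = 129.5
  B: 0 + 1(68.51) = 68.51
Total out = 71.75 + 129.5 + 68.51 = 269.7 kmol.

270 kmol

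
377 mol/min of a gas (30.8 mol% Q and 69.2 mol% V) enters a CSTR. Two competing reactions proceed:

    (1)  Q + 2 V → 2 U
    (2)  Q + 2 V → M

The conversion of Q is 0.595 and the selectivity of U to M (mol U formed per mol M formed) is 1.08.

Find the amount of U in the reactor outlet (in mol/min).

48.5 mol/min

Conversion of Q: Q consumed = 0.595 × 116.1 = 69.09 mol/min = 1ξ₁ + 1ξ₂.
Selectivity: 2ξ₁ / (1ξ₂) = 1.08 → ξ₁ = 0.54 ξ₂.
Substitute: (1·0.54 + 1) ξ₂ = 69.09 → ξ₂ = 44.86 mol/min, ξ₁ = 24.23 mol/min.
Outlet amounts (n = n₀ + Σ ν·ξ):
  Q: 116.1 − 1(24.23) − 1(44.86) = 47.03
  V: 260.9 − 2(24.23) − 2(44.86) = 122.7
  U: 0 + 2(24.23) = 48.45
  M: 0 + 1(44.86) = 44.86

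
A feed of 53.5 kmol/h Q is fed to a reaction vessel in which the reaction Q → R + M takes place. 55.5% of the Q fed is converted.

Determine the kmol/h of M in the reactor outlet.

29.7 kmol/h

Q reacted = 0.555 × 53.5 = 29.69 kmol/h; ν_Q = −1, so ξ = 29.69/1 = 29.69 kmol/h.
Outlet amounts (n = n₀ + ν ξ):
  Q: 53.5 − 1(29.69) = 23.81
  R: 0 + 1(29.69) = 29.69
  M: 0 + 1(29.69) = 29.69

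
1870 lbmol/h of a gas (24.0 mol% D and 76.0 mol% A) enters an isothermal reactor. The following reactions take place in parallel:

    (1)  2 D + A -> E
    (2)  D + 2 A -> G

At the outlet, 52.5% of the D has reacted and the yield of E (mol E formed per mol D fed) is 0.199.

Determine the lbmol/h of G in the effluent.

Yield of E: 1ξ₁ / 448.8 = 0.199 → ξ₁ = 89.31 lbmol/h.
Conversion of D: 2ξ₁ + 1ξ₂ = 0.525 × 448.8 = 235.6 → ξ₂ = 57 lbmol/h.
Outlet amounts (n = n₀ + Σ ν·ξ):
  D: 448.8 − 2(89.31) − 1(57) = 213.2
  A: 1421 − 1(89.31) − 2(57) = 1218
  E: 0 + 1(89.31) = 89.31
  G: 0 + 1(57) = 57

57 lbmol/h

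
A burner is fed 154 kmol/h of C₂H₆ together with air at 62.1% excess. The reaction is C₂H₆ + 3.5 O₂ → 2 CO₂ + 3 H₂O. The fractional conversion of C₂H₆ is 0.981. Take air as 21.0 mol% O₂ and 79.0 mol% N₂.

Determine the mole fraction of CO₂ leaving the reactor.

Stoichiometric O₂ = 3.5 × 154 = 539 kmol/h; O₂ fed = 539 × 1.621 = 873.7 kmol/h.
N₂ fed = 873.7 × 79/21 = 3287 kmol/h.
Fuel reacted = 0.981 × 154 → ξ = 151.1 kmol/h.
Outlet (n = n₀ + ν ξ):
  C₂H₆: 154 − 1(151.1) = 2.926
  O₂: 873.7 − 3.5(151.1) = 345
  N₂: 3287 (inert)
  CO₂: 0 + 2(151.1) = 302.1
  H₂O: 0 + 3(151.1) = 453.2
Total out = 4390 kmol/h; y_CO₂ = 302.1 / 4390 = 0.06882.

0.0688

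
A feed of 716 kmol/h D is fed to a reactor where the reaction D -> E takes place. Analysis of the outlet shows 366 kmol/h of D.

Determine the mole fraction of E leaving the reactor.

0.489

For D: n = n₀ − 1ξ → 366 = 716 − 1ξ, giving ξ = 350 kmol/h.
Outlet amounts (n = n₀ + ν ξ):
  D: 716 − 1(350) = 366
  E: 0 + 1(350) = 350
Total out = 716 kmol/h; y_E = 350 / 716 = 0.4888.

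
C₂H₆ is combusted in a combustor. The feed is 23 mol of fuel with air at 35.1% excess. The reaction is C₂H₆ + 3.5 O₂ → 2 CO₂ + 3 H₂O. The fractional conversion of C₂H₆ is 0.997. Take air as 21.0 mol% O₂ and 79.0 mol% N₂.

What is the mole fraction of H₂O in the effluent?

0.125

Stoichiometric O₂ = 3.5 × 23 = 80.5 mol; O₂ fed = 80.5 × 1.351 = 108.8 mol.
N₂ fed = 108.8 × 79/21 = 409.1 mol.
Fuel reacted = 0.997 × 23 → ξ = 22.93 mol.
Outlet (n = n₀ + ν ξ):
  C₂H₆: 23 − 1(22.93) = 0.069
  O₂: 108.8 − 3.5(22.93) = 28.5
  N₂: 409.1 (inert)
  CO₂: 0 + 2(22.93) = 45.86
  H₂O: 0 + 3(22.93) = 68.79
Total out = 552.3 mol; y_H₂O = 68.79 / 552.3 = 0.1245.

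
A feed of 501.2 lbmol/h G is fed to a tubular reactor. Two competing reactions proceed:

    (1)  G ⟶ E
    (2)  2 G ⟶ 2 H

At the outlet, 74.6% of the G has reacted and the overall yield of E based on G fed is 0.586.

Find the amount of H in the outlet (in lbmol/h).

80.2 lbmol/h

Yield of E: 1ξ₁ / 501.2 = 0.586 → ξ₁ = 293.7 lbmol/h.
Conversion of G: 1ξ₁ + 2ξ₂ = 0.746 × 501.2 = 373.9 → ξ₂ = 40.1 lbmol/h.
Outlet amounts (n = n₀ + Σ ν·ξ):
  G: 501.2 − 1(293.7) − 2(40.1) = 127.3
  E: 0 + 1(293.7) = 293.7
  H: 0 + 2(40.1) = 80.19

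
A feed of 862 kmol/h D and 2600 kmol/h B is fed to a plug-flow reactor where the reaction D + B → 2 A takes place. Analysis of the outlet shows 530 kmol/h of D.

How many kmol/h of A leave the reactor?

664 kmol/h

For D: n = n₀ − 1ξ → 530 = 862 − 1ξ, giving ξ = 332 kmol/h.
Outlet amounts (n = n₀ + ν ξ):
  D: 862 − 1(332) = 530
  B: 2600 − 1(332) = 2268
  A: 0 + 2(332) = 664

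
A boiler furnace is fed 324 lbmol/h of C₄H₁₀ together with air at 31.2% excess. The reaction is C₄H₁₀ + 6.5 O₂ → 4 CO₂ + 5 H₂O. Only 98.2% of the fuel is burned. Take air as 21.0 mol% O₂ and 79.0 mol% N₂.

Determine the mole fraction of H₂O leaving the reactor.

Stoichiometric O₂ = 6.5 × 324 = 2106 lbmol/h; O₂ fed = 2106 × 1.312 = 2763 lbmol/h.
N₂ fed = 2763 × 79/21 = 10390 lbmol/h.
Fuel reacted = 0.982 × 324 → ξ = 318.2 lbmol/h.
Outlet (n = n₀ + ν ξ):
  C₄H₁₀: 324 − 1(318.2) = 5.832
  O₂: 2763 − 6.5(318.2) = 695
  N₂: 10390 (inert)
  CO₂: 0 + 4(318.2) = 1273
  H₂O: 0 + 5(318.2) = 1591
Total out = 13960 lbmol/h; y_H₂O = 1591 / 13960 = 0.114.

0.114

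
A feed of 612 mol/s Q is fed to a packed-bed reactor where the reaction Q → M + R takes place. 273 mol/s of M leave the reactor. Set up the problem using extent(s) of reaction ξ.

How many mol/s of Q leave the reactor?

For M: n = n₀ + 1ξ → 273 = 0 + 1ξ, giving ξ = 273 mol/s.
Outlet amounts (n = n₀ + ν ξ):
  Q: 612 − 1(273) = 339
  M: 0 + 1(273) = 273
  R: 0 + 1(273) = 273

339 mol/s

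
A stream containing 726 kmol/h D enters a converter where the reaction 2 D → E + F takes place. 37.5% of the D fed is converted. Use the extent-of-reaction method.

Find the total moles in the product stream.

726 kmol/h

D reacted = 0.375 × 726 = 272.2 kmol/h; ν_D = −2, so ξ = 272.2/2 = 136.1 kmol/h.
Outlet amounts (n = n₀ + ν ξ):
  D: 726 − 2(136.1) = 453.8
  E: 0 + 1(136.1) = 136.1
  F: 0 + 1(136.1) = 136.1
Total out = 453.8 + 136.1 + 136.1 = 726 kmol/h.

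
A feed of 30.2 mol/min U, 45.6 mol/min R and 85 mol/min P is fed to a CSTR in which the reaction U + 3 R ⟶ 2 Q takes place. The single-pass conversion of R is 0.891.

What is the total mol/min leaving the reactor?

R reacted = 0.891 × 45.6 = 40.63 mol/min; ν_R = −3, so ξ = 40.63/3 = 13.54 mol/min.
Outlet amounts (n = n₀ + ν ξ):
  U: 30.2 − 1(13.54) = 16.66
  R: 45.6 − 3(13.54) = 4.97
  Q: 0 + 2(13.54) = 27.09
  P: 85 (inert)
Total out = 16.66 + 4.97 + 27.09 + 85 = 133.7 mol/min.

134 mol/min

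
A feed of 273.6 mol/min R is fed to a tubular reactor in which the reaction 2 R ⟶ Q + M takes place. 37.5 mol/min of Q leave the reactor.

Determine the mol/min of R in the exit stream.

For Q: n = n₀ + 1ξ → 37.5 = 0 + 1ξ, giving ξ = 37.5 mol/min.
Outlet amounts (n = n₀ + ν ξ):
  R: 273.6 − 2(37.5) = 198.6
  Q: 0 + 1(37.5) = 37.5
  M: 0 + 1(37.5) = 37.5

199 mol/min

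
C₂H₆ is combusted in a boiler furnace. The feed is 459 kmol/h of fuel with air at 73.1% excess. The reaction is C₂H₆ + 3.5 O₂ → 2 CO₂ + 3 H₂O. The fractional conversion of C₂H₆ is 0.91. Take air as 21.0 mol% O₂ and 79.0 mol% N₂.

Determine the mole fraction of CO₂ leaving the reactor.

Stoichiometric O₂ = 3.5 × 459 = 1606 kmol/h; O₂ fed = 1606 × 1.731 = 2781 kmol/h.
N₂ fed = 2781 × 79/21 = 10460 kmol/h.
Fuel reacted = 0.91 × 459 → ξ = 417.7 kmol/h.
Outlet (n = n₀ + ν ξ):
  C₂H₆: 459 − 1(417.7) = 41.31
  O₂: 2781 − 3.5(417.7) = 1319
  N₂: 10460 (inert)
  CO₂: 0 + 2(417.7) = 835.4
  H₂O: 0 + 3(417.7) = 1253
Total out = 13910 kmol/h; y_CO₂ = 835.4 / 13910 = 0.06006.

0.0601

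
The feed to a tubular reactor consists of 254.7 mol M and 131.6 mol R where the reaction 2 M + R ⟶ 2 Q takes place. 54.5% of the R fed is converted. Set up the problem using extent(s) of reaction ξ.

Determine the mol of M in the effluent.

R reacted = 0.545 × 131.6 = 71.72 mol; ν_R = −1, so ξ = 71.72/1 = 71.72 mol.
Outlet amounts (n = n₀ + ν ξ):
  M: 254.7 − 2(71.72) = 111.3
  R: 131.6 − 1(71.72) = 59.88
  Q: 0 + 2(71.72) = 143.4

111 mol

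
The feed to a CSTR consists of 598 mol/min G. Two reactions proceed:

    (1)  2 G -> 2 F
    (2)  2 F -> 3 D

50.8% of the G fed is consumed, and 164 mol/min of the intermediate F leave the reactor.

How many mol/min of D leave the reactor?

210 mol/min

Conversion of G: G consumed = 2ξ₁ = 0.508 × 598 → ξ₁ = 151.9 mol/min.
F balance: n_F = 0 + 2ξ₁ − 2ξ₂ = 164 → ξ₂ = (2·151.9 − 164)/2 = 69.89 mol/min.
Outlet amounts (n = n₀ + Σ ν·ξ):
  G: 598 − 2(151.9) = 294.2
  F: 0 + 2(151.9) − 2(69.89) = 164
  D: 0 + 3(69.89) = 209.7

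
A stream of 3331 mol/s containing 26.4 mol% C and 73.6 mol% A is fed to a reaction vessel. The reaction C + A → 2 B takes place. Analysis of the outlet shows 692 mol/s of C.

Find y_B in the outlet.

For C: n = n₀ − 1ξ → 692 = 879.4 − 1ξ, giving ξ = 187.4 mol/s.
Outlet amounts (n = n₀ + ν ξ):
  C: 879.4 − 1(187.4) = 692
  A: 2452 − 1(187.4) = 2264
  B: 0 + 2(187.4) = 374.8
Total out = 3331 mol/s; y_B = 374.8 / 3331 = 0.1125.

0.113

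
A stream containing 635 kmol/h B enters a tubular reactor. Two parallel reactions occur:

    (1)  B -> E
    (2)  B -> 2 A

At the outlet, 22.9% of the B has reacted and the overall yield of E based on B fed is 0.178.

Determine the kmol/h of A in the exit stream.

Yield of E: 1ξ₁ / 635 = 0.178 → ξ₁ = 113 kmol/h.
Conversion of B: 1ξ₁ + 1ξ₂ = 0.229 × 635 = 145.4 → ξ₂ = 32.38 kmol/h.
Outlet amounts (n = n₀ + Σ ν·ξ):
  B: 635 − 1(113) − 1(32.38) = 489.6
  E: 0 + 1(113) = 113
  A: 0 + 2(32.38) = 64.77

64.8 kmol/h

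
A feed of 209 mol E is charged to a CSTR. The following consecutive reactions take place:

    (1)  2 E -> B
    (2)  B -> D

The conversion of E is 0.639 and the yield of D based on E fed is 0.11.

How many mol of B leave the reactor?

43.8 mol

Conversion of E: E consumed = 2ξ₁ = 0.639 × 209 → ξ₁ = 66.78 mol.
Yield of D: 1ξ₂ / 209 = 0.11 → ξ₂ = 22.99 mol.
Outlet amounts (n = n₀ + Σ ν·ξ):
  E: 209 − 2(66.78) = 75.45
  B: 0 + 1(66.78) − 1(22.99) = 43.79
  D: 0 + 1(22.99) = 22.99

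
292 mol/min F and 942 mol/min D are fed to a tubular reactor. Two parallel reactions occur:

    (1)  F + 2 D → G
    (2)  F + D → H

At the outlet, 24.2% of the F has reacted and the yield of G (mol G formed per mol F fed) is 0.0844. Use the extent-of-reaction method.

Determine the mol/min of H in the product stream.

46 mol/min

Yield of G: 1ξ₁ / 292 = 0.0844 → ξ₁ = 24.64 mol/min.
Conversion of F: 1ξ₁ + 1ξ₂ = 0.242 × 292 = 70.66 → ξ₂ = 46.02 mol/min.
Outlet amounts (n = n₀ + Σ ν·ξ):
  F: 292 − 1(24.64) − 1(46.02) = 221.3
  D: 942 − 2(24.64) − 1(46.02) = 846.7
  G: 0 + 1(24.64) = 24.64
  H: 0 + 1(46.02) = 46.02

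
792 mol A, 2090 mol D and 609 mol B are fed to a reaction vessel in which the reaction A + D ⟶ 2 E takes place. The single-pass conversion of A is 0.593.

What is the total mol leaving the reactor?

3490 mol

A reacted = 0.593 × 792 = 469.7 mol; ν_A = −1, so ξ = 469.7/1 = 469.7 mol.
Outlet amounts (n = n₀ + ν ξ):
  A: 792 − 1(469.7) = 322.3
  D: 2090 − 1(469.7) = 1620
  E: 0 + 2(469.7) = 939.3
  B: 609 (inert)
Total out = 322.3 + 1620 + 939.3 + 609 = 3491 mol.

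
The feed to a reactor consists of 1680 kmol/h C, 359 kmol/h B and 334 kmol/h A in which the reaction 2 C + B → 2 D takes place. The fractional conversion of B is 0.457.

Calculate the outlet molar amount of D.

B reacted = 0.457 × 359 = 164.1 kmol/h; ν_B = −1, so ξ = 164.1/1 = 164.1 kmol/h.
Outlet amounts (n = n₀ + ν ξ):
  C: 1680 − 2(164.1) = 1352
  B: 359 − 1(164.1) = 194.9
  D: 0 + 2(164.1) = 328.1
  A: 334 (inert)

328 kmol/h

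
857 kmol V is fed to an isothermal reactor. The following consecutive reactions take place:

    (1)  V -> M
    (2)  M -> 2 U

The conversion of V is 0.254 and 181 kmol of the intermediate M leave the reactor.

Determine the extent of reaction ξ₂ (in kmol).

ξ₂ = 36.7 kmol

Conversion of V: V consumed = 1ξ₁ = 0.254 × 857 → ξ₁ = 217.7 kmol.
M balance: n_M = 0 + 1ξ₁ − 1ξ₂ = 181 → ξ₂ = (1·217.7 − 181)/1 = 36.68 kmol.
Outlet amounts (n = n₀ + Σ ν·ξ):
  V: 857 − 1(217.7) = 639.3
  M: 0 + 1(217.7) − 1(36.68) = 181
  U: 0 + 2(36.68) = 73.36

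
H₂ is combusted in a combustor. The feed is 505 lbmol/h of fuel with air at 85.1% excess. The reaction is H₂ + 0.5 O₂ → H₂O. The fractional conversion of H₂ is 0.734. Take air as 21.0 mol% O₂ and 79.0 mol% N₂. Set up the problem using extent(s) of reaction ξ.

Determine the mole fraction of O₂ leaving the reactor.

0.111

Stoichiometric O₂ = 0.5 × 505 = 252.5 lbmol/h; O₂ fed = 252.5 × 1.851 = 467.4 lbmol/h.
N₂ fed = 467.4 × 79/21 = 1758 lbmol/h.
Fuel reacted = 0.734 × 505 → ξ = 370.7 lbmol/h.
Outlet (n = n₀ + ν ξ):
  H₂: 505 − 1(370.7) = 134.3
  O₂: 467.4 − 0.5(370.7) = 282
  N₂: 1758 (inert)
  H₂O: 0 + 1(370.7) = 370.7
Total out = 2545 lbmol/h; y_O₂ = 282 / 2545 = 0.1108.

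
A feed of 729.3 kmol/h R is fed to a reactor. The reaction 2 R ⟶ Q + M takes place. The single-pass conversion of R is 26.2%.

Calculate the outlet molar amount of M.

95.5 kmol/h

R reacted = 0.262 × 729.3 = 191.1 kmol/h; ν_R = −2, so ξ = 191.1/2 = 95.54 kmol/h.
Outlet amounts (n = n₀ + ν ξ):
  R: 729.3 − 2(95.54) = 538.2
  Q: 0 + 1(95.54) = 95.54
  M: 0 + 1(95.54) = 95.54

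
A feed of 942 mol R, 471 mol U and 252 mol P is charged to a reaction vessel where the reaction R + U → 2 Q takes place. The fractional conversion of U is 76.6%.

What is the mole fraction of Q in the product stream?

U reacted = 0.766 × 471 = 360.8 mol; ν_U = −1, so ξ = 360.8/1 = 360.8 mol.
Outlet amounts (n = n₀ + ν ξ):
  R: 942 − 1(360.8) = 581.2
  U: 471 − 1(360.8) = 110.2
  Q: 0 + 2(360.8) = 721.6
  P: 252 (inert)
Total out = 1665 mol; y_Q = 721.6 / 1665 = 0.4334.

0.433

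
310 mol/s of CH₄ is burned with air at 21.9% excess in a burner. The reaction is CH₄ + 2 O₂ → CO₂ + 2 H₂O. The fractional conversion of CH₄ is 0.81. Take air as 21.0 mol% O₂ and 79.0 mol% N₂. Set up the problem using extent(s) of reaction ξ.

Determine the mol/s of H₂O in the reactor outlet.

502 mol/s

Stoichiometric O₂ = 2 × 310 = 620 mol/s; O₂ fed = 620 × 1.219 = 755.8 mol/s.
N₂ fed = 755.8 × 79/21 = 2843 mol/s.
Fuel reacted = 0.81 × 310 → ξ = 251.1 mol/s.
Outlet (n = n₀ + ν ξ):
  CH₄: 310 − 1(251.1) = 58.9
  O₂: 755.8 − 2(251.1) = 253.6
  N₂: 2843 (inert)
  CO₂: 0 + 1(251.1) = 251.1
  H₂O: 0 + 2(251.1) = 502.2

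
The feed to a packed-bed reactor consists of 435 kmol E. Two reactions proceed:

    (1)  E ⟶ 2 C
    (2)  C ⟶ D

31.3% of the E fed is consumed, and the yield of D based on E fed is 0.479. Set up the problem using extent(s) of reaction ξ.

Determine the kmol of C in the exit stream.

63.9 kmol

Conversion of E: E consumed = 1ξ₁ = 0.313 × 435 → ξ₁ = 136.2 kmol.
Yield of D: 1ξ₂ / 435 = 0.479 → ξ₂ = 208.4 kmol.
Outlet amounts (n = n₀ + Σ ν·ξ):
  E: 435 − 1(136.2) = 298.8
  C: 0 + 2(136.2) − 1(208.4) = 63.95
  D: 0 + 1(208.4) = 208.4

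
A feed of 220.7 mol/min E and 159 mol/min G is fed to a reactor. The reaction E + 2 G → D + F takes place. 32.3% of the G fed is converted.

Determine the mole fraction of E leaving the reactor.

0.551

G reacted = 0.323 × 159 = 51.36 mol/min; ν_G = −2, so ξ = 51.36/2 = 25.68 mol/min.
Outlet amounts (n = n₀ + ν ξ):
  E: 220.7 − 1(25.68) = 195
  G: 159 − 2(25.68) = 107.6
  D: 0 + 1(25.68) = 25.68
  F: 0 + 1(25.68) = 25.68
Total out = 354 mol/min; y_E = 195 / 354 = 0.5509.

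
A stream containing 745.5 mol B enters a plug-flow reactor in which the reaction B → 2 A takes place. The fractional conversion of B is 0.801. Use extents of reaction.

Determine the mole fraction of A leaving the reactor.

0.89

B reacted = 0.801 × 745.5 = 597.1 mol; ν_B = −1, so ξ = 597.1/1 = 597.1 mol.
Outlet amounts (n = n₀ + ν ξ):
  B: 745.5 − 1(597.1) = 148.4
  A: 0 + 2(597.1) = 1194
Total out = 1343 mol; y_A = 1194 / 1343 = 0.8895.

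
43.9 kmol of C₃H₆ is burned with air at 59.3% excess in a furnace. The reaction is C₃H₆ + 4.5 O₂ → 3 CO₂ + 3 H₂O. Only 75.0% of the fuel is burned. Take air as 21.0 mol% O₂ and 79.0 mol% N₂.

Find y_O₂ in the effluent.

0.107

Stoichiometric O₂ = 4.5 × 43.9 = 197.5 kmol; O₂ fed = 197.5 × 1.593 = 314.7 kmol.
N₂ fed = 314.7 × 79/21 = 1184 kmol.
Fuel reacted = 0.75 × 43.9 → ξ = 32.92 kmol.
Outlet (n = n₀ + ν ξ):
  C₃H₆: 43.9 − 1(32.92) = 10.98
  O₂: 314.7 − 4.5(32.92) = 166.5
  N₂: 1184 (inert)
  CO₂: 0 + 3(32.92) = 98.77
  H₂O: 0 + 3(32.92) = 98.77
Total out = 1559 kmol; y_O₂ = 166.5 / 1559 = 0.1068.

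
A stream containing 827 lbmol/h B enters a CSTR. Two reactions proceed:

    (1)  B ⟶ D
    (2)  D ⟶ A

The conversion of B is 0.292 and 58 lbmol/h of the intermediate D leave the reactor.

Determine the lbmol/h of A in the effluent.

183 lbmol/h

Conversion of B: B consumed = 1ξ₁ = 0.292 × 827 → ξ₁ = 241.5 lbmol/h.
D balance: n_D = 0 + 1ξ₁ − 1ξ₂ = 58 → ξ₂ = (1·241.5 − 58)/1 = 183.5 lbmol/h.
Outlet amounts (n = n₀ + Σ ν·ξ):
  B: 827 − 1(241.5) = 585.5
  D: 0 + 1(241.5) − 1(183.5) = 58
  A: 0 + 1(183.5) = 183.5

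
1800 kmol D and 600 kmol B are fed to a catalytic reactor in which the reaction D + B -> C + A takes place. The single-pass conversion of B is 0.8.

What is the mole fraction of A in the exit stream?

B reacted = 0.8 × 600 = 480 kmol; ν_B = −1, so ξ = 480/1 = 480 kmol.
Outlet amounts (n = n₀ + ν ξ):
  D: 1800 − 1(480) = 1320
  B: 600 − 1(480) = 120
  C: 0 + 1(480) = 480
  A: 0 + 1(480) = 480
Total out = 2400 kmol; y_A = 480 / 2400 = 0.2.

0.2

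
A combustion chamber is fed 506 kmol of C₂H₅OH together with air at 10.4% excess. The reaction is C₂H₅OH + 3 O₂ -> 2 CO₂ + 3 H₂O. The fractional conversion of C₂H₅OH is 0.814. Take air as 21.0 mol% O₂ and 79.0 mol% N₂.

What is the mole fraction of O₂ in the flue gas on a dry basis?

Stoichiometric O₂ = 3 × 506 = 1518 kmol; O₂ fed = 1518 × 1.104 = 1676 kmol.
N₂ fed = 1676 × 79/21 = 6304 kmol.
Fuel reacted = 0.814 × 506 → ξ = 411.9 kmol.
Outlet (n = n₀ + ν ξ):
  C₂H₅OH: 506 − 1(411.9) = 94.12
  O₂: 1676 − 3(411.9) = 440.2
  N₂: 6304 (inert)
  CO₂: 0 + 2(411.9) = 823.8
  H₂O: 0 + 3(411.9) = 1236
Dry total = 7663 kmol; y_O₂ (dry) = 440.2 / 7663 = 0.05745.

0.0575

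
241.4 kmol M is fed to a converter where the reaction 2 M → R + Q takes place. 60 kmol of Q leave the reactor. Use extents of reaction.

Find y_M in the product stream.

For Q: n = n₀ + 1ξ → 60 = 0 + 1ξ, giving ξ = 60 kmol.
Outlet amounts (n = n₀ + ν ξ):
  M: 241.4 − 2(60) = 121.4
  R: 0 + 1(60) = 60
  Q: 0 + 1(60) = 60
Total out = 241.4 kmol; y_M = 121.4 / 241.4 = 0.5029.

0.503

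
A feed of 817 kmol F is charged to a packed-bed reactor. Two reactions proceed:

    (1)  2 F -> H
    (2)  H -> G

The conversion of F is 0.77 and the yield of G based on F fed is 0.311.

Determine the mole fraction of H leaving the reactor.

Conversion of F: F consumed = 2ξ₁ = 0.77 × 817 → ξ₁ = 314.5 kmol.
Yield of G: 1ξ₂ / 817 = 0.311 → ξ₂ = 254.1 kmol.
Outlet amounts (n = n₀ + Σ ν·ξ):
  F: 817 − 2(314.5) = 187.9
  H: 0 + 1(314.5) − 1(254.1) = 60.46
  G: 0 + 1(254.1) = 254.1
Total out = 502.5 kmol; y_H = 60.46 / 502.5 = 0.1203.

0.12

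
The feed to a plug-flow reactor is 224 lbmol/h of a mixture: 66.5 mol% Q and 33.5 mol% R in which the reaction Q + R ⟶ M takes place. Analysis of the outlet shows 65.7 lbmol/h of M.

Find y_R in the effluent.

0.059

For M: n = n₀ + 1ξ → 65.7 = 0 + 1ξ, giving ξ = 65.7 lbmol/h.
Outlet amounts (n = n₀ + ν ξ):
  Q: 149 − 1(65.7) = 83.26
  R: 75.04 − 1(65.7) = 9.34
  M: 0 + 1(65.7) = 65.7
Total out = 158.3 lbmol/h; y_R = 9.34 / 158.3 = 0.059.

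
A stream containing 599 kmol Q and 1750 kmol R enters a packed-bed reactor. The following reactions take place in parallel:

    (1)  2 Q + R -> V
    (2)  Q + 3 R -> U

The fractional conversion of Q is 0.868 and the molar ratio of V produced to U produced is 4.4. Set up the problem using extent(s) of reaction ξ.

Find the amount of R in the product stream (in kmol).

Conversion of Q: Q consumed = 0.868 × 599 = 519.9 kmol = 2ξ₁ + 1ξ₂.
Selectivity: 1ξ₁ / (1ξ₂) = 4.4 → ξ₁ = 4.4 ξ₂.
Substitute: (2·4.4 + 1) ξ₂ = 519.9 → ξ₂ = 53.05 kmol, ξ₁ = 233.4 kmol.
Outlet amounts (n = n₀ + Σ ν·ξ):
  Q: 599 − 2(233.4) − 1(53.05) = 79.07
  R: 1750 − 1(233.4) − 3(53.05) = 1357
  V: 0 + 1(233.4) = 233.4
  U: 0 + 1(53.05) = 53.05

1360 kmol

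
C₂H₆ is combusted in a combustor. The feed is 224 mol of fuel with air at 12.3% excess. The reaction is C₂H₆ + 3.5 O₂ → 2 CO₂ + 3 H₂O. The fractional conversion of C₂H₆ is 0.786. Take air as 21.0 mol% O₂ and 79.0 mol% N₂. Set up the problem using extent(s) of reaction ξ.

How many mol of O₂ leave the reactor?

264 mol

Stoichiometric O₂ = 3.5 × 224 = 784 mol; O₂ fed = 784 × 1.123 = 880.4 mol.
N₂ fed = 880.4 × 79/21 = 3312 mol.
Fuel reacted = 0.786 × 224 → ξ = 176.1 mol.
Outlet (n = n₀ + ν ξ):
  C₂H₆: 224 − 1(176.1) = 47.94
  O₂: 880.4 − 3.5(176.1) = 264.2
  N₂: 3312 (inert)
  CO₂: 0 + 2(176.1) = 352.1
  H₂O: 0 + 3(176.1) = 528.2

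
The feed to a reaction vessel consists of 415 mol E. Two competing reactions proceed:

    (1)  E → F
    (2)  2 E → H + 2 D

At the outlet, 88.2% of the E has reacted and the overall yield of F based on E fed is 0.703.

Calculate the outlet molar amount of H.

Yield of F: 1ξ₁ / 415 = 0.703 → ξ₁ = 291.7 mol.
Conversion of E: 1ξ₁ + 2ξ₂ = 0.882 × 415 = 366 → ξ₂ = 37.14 mol.
Outlet amounts (n = n₀ + Σ ν·ξ):
  E: 415 − 1(291.7) − 2(37.14) = 48.97
  F: 0 + 1(291.7) = 291.7
  H: 0 + 1(37.14) = 37.14
  D: 0 + 2(37.14) = 74.29

37.1 mol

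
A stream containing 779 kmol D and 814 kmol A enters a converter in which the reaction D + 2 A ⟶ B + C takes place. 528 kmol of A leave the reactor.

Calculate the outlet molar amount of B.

143 kmol

For A: n = n₀ − 2ξ → 528 = 814 − 2ξ, giving ξ = 143 kmol.
Outlet amounts (n = n₀ + ν ξ):
  D: 779 − 1(143) = 636
  A: 814 − 2(143) = 528
  B: 0 + 1(143) = 143
  C: 0 + 1(143) = 143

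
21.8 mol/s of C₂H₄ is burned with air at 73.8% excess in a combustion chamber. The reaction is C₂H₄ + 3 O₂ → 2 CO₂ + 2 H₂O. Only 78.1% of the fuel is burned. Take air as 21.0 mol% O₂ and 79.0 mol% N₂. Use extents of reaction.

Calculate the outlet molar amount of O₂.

62.6 mol/s

Stoichiometric O₂ = 3 × 21.8 = 65.4 mol/s; O₂ fed = 65.4 × 1.738 = 113.7 mol/s.
N₂ fed = 113.7 × 79/21 = 427.6 mol/s.
Fuel reacted = 0.781 × 21.8 → ξ = 17.03 mol/s.
Outlet (n = n₀ + ν ξ):
  C₂H₄: 21.8 − 1(17.03) = 4.774
  O₂: 113.7 − 3(17.03) = 62.59
  N₂: 427.6 (inert)
  CO₂: 0 + 2(17.03) = 34.05
  H₂O: 0 + 2(17.03) = 34.05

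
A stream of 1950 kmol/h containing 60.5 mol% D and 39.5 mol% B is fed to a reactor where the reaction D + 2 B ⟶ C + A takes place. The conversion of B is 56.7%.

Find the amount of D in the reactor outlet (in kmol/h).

B reacted = 0.567 × 770.2 = 436.7 kmol/h; ν_B = −2, so ξ = 436.7/2 = 218.4 kmol/h.
Outlet amounts (n = n₀ + ν ξ):
  D: 1180 − 1(218.4) = 961.4
  B: 770.2 − 2(218.4) = 333.5
  C: 0 + 1(218.4) = 218.4
  A: 0 + 1(218.4) = 218.4

961 kmol/h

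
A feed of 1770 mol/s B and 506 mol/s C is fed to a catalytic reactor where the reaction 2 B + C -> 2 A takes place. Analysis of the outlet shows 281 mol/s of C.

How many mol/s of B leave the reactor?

1320 mol/s

For C: n = n₀ − 1ξ → 281 = 506 − 1ξ, giving ξ = 225 mol/s.
Outlet amounts (n = n₀ + ν ξ):
  B: 1770 − 2(225) = 1320
  C: 506 − 1(225) = 281
  A: 0 + 2(225) = 450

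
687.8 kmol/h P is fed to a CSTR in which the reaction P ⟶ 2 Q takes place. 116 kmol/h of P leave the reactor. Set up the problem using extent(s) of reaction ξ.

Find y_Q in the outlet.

0.908

For P: n = n₀ − 1ξ → 116 = 687.8 − 1ξ, giving ξ = 571.8 kmol/h.
Outlet amounts (n = n₀ + ν ξ):
  P: 687.8 − 1(571.8) = 116
  Q: 0 + 2(571.8) = 1144
Total out = 1260 kmol/h; y_Q = 1144 / 1260 = 0.9079.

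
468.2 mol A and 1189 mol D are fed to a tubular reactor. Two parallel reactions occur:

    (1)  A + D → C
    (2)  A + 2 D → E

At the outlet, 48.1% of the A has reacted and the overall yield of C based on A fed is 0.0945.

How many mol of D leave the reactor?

783 mol

Yield of C: 1ξ₁ / 468.2 = 0.0945 → ξ₁ = 44.24 mol.
Conversion of A: 1ξ₁ + 1ξ₂ = 0.481 × 468.2 = 225.2 → ξ₂ = 181 mol.
Outlet amounts (n = n₀ + Σ ν·ξ):
  A: 468.2 − 1(44.24) − 1(181) = 243
  D: 1189 − 1(44.24) − 2(181) = 782.8
  C: 0 + 1(44.24) = 44.24
  E: 0 + 1(181) = 181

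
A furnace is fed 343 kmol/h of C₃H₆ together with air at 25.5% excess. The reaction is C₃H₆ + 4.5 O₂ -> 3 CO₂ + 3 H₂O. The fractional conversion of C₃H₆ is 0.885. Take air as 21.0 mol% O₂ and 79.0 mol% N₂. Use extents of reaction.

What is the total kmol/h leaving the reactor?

9720 kmol/h

Stoichiometric O₂ = 4.5 × 343 = 1544 kmol/h; O₂ fed = 1544 × 1.255 = 1937 kmol/h.
N₂ fed = 1937 × 79/21 = 7287 kmol/h.
Fuel reacted = 0.885 × 343 → ξ = 303.6 kmol/h.
Outlet (n = n₀ + ν ξ):
  C₃H₆: 343 − 1(303.6) = 39.44
  O₂: 1937 − 4.5(303.6) = 571.1
  N₂: 7287 (inert)
  CO₂: 0 + 3(303.6) = 910.7
  H₂O: 0 + 3(303.6) = 910.7
Total out = 39.44 + 571.1 + 7287 + 910.7 + 910.7 = 9719 kmol/h.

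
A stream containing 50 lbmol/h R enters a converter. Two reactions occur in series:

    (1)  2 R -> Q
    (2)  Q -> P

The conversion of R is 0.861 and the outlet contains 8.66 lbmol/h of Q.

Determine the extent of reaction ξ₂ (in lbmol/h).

ξ₂ = 12.9 lbmol/h

Conversion of R: R consumed = 2ξ₁ = 0.861 × 50 → ξ₁ = 21.52 lbmol/h.
Q balance: n_Q = 0 + 1ξ₁ − 1ξ₂ = 8.66 → ξ₂ = (1·21.52 − 8.66)/1 = 12.86 lbmol/h.
Outlet amounts (n = n₀ + Σ ν·ξ):
  R: 50 − 2(21.52) = 6.95
  Q: 0 + 1(21.52) − 1(12.86) = 8.66
  P: 0 + 1(12.86) = 12.86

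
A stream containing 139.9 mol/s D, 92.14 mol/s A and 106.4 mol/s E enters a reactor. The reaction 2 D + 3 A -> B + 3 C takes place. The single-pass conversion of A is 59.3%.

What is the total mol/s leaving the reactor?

A reacted = 0.593 × 92.14 = 54.64 mol/s; ν_A = −3, so ξ = 54.64/3 = 18.21 mol/s.
Outlet amounts (n = n₀ + ν ξ):
  D: 139.9 − 2(18.21) = 103.5
  A: 92.14 − 3(18.21) = 37.5
  B: 0 + 1(18.21) = 18.21
  C: 0 + 3(18.21) = 54.64
  E: 106.4 (inert)
Total out = 103.5 + 37.5 + 18.21 + 54.64 + 106.4 = 320.2 mol/s.

320 mol/s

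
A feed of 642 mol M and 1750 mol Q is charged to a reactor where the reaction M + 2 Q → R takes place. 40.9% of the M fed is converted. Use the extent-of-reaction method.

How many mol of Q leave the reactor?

M reacted = 0.409 × 642 = 262.6 mol; ν_M = −1, so ξ = 262.6/1 = 262.6 mol.
Outlet amounts (n = n₀ + ν ξ):
  M: 642 − 1(262.6) = 379.4
  Q: 1750 − 2(262.6) = 1225
  R: 0 + 1(262.6) = 262.6

1220 mol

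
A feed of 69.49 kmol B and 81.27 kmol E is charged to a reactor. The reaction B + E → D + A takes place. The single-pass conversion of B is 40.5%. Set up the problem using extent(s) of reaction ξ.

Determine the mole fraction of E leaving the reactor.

0.352

B reacted = 0.405 × 69.49 = 28.14 kmol; ν_B = −1, so ξ = 28.14/1 = 28.14 kmol.
Outlet amounts (n = n₀ + ν ξ):
  B: 69.49 − 1(28.14) = 41.35
  E: 81.27 − 1(28.14) = 53.13
  D: 0 + 1(28.14) = 28.14
  A: 0 + 1(28.14) = 28.14
Total out = 150.8 kmol; y_E = 53.13 / 150.8 = 0.3524.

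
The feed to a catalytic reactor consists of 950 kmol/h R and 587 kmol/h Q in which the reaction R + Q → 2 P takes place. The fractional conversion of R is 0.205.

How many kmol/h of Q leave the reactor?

R reacted = 0.205 × 950 = 194.8 kmol/h; ν_R = −1, so ξ = 194.8/1 = 194.8 kmol/h.
Outlet amounts (n = n₀ + ν ξ):
  R: 950 − 1(194.8) = 755.2
  Q: 587 − 1(194.8) = 392.2
  P: 0 + 2(194.8) = 389.5

392 kmol/h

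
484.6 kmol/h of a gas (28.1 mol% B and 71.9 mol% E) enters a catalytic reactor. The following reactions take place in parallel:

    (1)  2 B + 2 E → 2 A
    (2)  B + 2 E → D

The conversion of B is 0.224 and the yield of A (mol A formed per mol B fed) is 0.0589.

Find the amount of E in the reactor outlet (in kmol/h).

295 kmol/h

Yield of A: 2ξ₁ / 136.2 = 0.0589 → ξ₁ = 4.01 kmol/h.
Conversion of B: 2ξ₁ + 1ξ₂ = 0.224 × 136.2 = 30.5 → ξ₂ = 22.48 kmol/h.
Outlet amounts (n = n₀ + Σ ν·ξ):
  B: 136.2 − 2(4.01) − 1(22.48) = 105.7
  E: 348.4 − 2(4.01) − 2(22.48) = 295.4
  A: 0 + 2(4.01) = 8.021
  D: 0 + 1(22.48) = 22.48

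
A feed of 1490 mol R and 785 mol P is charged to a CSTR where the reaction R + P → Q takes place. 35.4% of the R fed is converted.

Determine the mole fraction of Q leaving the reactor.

R reacted = 0.354 × 1490 = 527.5 mol; ν_R = −1, so ξ = 527.5/1 = 527.5 mol.
Outlet amounts (n = n₀ + ν ξ):
  R: 1490 − 1(527.5) = 962.5
  P: 785 − 1(527.5) = 257.5
  Q: 0 + 1(527.5) = 527.5
Total out = 1748 mol; y_Q = 527.5 / 1748 = 0.3018.

0.302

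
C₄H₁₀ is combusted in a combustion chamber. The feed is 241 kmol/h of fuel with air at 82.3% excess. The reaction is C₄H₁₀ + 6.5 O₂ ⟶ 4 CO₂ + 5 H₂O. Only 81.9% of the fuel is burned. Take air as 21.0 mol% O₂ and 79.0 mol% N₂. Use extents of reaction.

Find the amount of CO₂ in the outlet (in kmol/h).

Stoichiometric O₂ = 6.5 × 241 = 1566 kmol/h; O₂ fed = 1566 × 1.823 = 2856 kmol/h.
N₂ fed = 2856 × 79/21 = 10740 kmol/h.
Fuel reacted = 0.819 × 241 → ξ = 197.4 kmol/h.
Outlet (n = n₀ + ν ξ):
  C₄H₁₀: 241 − 1(197.4) = 43.62
  O₂: 2856 − 6.5(197.4) = 1573
  N₂: 10740 (inert)
  CO₂: 0 + 4(197.4) = 789.5
  H₂O: 0 + 5(197.4) = 986.9

790 kmol/h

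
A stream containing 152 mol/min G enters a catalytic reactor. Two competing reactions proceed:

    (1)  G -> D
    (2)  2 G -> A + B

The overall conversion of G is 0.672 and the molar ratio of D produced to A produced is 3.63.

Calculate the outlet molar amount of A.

Conversion of G: G consumed = 0.672 × 152 = 102.1 mol/min = 1ξ₁ + 2ξ₂.
Selectivity: 1ξ₁ / (1ξ₂) = 3.63 → ξ₁ = 3.63 ξ₂.
Substitute: (1·3.63 + 2) ξ₂ = 102.1 → ξ₂ = 18.14 mol/min, ξ₁ = 65.86 mol/min.
Outlet amounts (n = n₀ + Σ ν·ξ):
  G: 152 − 1(65.86) − 2(18.14) = 49.86
  D: 0 + 1(65.86) = 65.86
  A: 0 + 1(18.14) = 18.14
  B: 0 + 1(18.14) = 18.14

18.1 mol/min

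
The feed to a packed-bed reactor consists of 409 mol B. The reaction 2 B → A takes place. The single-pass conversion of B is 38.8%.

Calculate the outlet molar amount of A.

B reacted = 0.388 × 409 = 158.7 mol; ν_B = −2, so ξ = 158.7/2 = 79.35 mol.
Outlet amounts (n = n₀ + ν ξ):
  B: 409 − 2(79.35) = 250.3
  A: 0 + 1(79.35) = 79.35

79.3 mol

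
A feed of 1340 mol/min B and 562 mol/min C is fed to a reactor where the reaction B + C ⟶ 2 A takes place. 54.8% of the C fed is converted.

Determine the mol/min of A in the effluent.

616 mol/min

C reacted = 0.548 × 562 = 308 mol/min; ν_C = −1, so ξ = 308/1 = 308 mol/min.
Outlet amounts (n = n₀ + ν ξ):
  B: 1340 − 1(308) = 1032
  C: 562 − 1(308) = 254
  A: 0 + 2(308) = 616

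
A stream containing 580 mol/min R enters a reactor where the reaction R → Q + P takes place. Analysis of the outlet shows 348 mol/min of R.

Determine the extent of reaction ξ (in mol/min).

ξ = 232 mol/min

For R: n = n₀ − 1ξ → 348 = 580 − 1ξ, giving ξ = 232 mol/min.
Outlet amounts (n = n₀ + ν ξ):
  R: 580 − 1(232) = 348
  Q: 0 + 1(232) = 232
  P: 0 + 1(232) = 232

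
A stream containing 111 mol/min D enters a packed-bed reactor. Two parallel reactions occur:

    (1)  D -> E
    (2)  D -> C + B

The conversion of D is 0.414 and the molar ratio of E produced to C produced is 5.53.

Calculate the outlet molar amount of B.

Conversion of D: D consumed = 0.414 × 111 = 45.95 mol/min = 1ξ₁ + 1ξ₂.
Selectivity: 1ξ₁ / (1ξ₂) = 5.53 → ξ₁ = 5.53 ξ₂.
Substitute: (1·5.53 + 1) ξ₂ = 45.95 → ξ₂ = 7.037 mol/min, ξ₁ = 38.92 mol/min.
Outlet amounts (n = n₀ + Σ ν·ξ):
  D: 111 − 1(38.92) − 1(7.037) = 65.05
  E: 0 + 1(38.92) = 38.92
  C: 0 + 1(7.037) = 7.037
  B: 0 + 1(7.037) = 7.037

7.04 mol/min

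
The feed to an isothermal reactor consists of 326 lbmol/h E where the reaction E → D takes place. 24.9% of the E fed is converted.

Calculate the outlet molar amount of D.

81.2 lbmol/h

E reacted = 0.249 × 326 = 81.17 lbmol/h; ν_E = −1, so ξ = 81.17/1 = 81.17 lbmol/h.
Outlet amounts (n = n₀ + ν ξ):
  E: 326 − 1(81.17) = 244.8
  D: 0 + 1(81.17) = 81.17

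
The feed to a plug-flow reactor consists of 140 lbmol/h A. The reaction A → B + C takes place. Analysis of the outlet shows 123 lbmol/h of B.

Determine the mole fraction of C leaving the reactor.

0.468

For B: n = n₀ + 1ξ → 123 = 0 + 1ξ, giving ξ = 123 lbmol/h.
Outlet amounts (n = n₀ + ν ξ):
  A: 140 − 1(123) = 17
  B: 0 + 1(123) = 123
  C: 0 + 1(123) = 123
Total out = 263 lbmol/h; y_C = 123 / 263 = 0.4677.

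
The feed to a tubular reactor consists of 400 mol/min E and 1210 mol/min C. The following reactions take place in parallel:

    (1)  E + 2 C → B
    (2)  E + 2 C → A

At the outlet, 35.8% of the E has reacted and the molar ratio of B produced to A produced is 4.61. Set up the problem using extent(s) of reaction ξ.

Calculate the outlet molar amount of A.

Conversion of E: E consumed = 0.358 × 400 = 143.2 mol/min = 1ξ₁ + 1ξ₂.
Selectivity: 1ξ₁ / (1ξ₂) = 4.61 → ξ₁ = 4.61 ξ₂.
Substitute: (1·4.61 + 1) ξ₂ = 143.2 → ξ₂ = 25.53 mol/min, ξ₁ = 117.7 mol/min.
Outlet amounts (n = n₀ + Σ ν·ξ):
  E: 400 − 1(117.7) − 1(25.53) = 256.8
  C: 1210 − 2(117.7) − 2(25.53) = 923.6
  B: 0 + 1(117.7) = 117.7
  A: 0 + 1(25.53) = 25.53

25.5 mol/min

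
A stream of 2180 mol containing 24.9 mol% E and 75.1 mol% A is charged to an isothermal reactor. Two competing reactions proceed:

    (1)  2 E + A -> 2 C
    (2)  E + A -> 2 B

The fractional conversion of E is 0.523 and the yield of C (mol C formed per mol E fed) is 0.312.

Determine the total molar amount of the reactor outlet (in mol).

2100 mol

Yield of C: 2ξ₁ / 542.8 = 0.312 → ξ₁ = 84.68 mol.
Conversion of E: 2ξ₁ + 1ξ₂ = 0.523 × 542.8 = 283.9 → ξ₂ = 114.5 mol.
Outlet amounts (n = n₀ + Σ ν·ξ):
  E: 542.8 − 2(84.68) − 1(114.5) = 258.9
  A: 1637 − 1(84.68) − 1(114.5) = 1438
  C: 0 + 2(84.68) = 169.4
  B: 0 + 2(114.5) = 229.1
Total out = 258.9 + 1438 + 169.4 + 229.1 = 2095 mol.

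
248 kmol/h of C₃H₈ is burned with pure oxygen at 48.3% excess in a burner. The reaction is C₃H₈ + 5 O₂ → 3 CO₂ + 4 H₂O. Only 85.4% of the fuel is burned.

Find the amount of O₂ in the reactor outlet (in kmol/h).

780 kmol/h

Stoichiometric O₂ = 5 × 248 = 1240 kmol/h; O₂ fed = 1240 × 1.483 = 1839 kmol/h.
Fuel reacted = 0.854 × 248 → ξ = 211.8 kmol/h.
Outlet (n = n₀ + ν ξ):
  C₃H₈: 248 − 1(211.8) = 36.21
  O₂: 1839 − 5(211.8) = 780
  CO₂: 0 + 3(211.8) = 635.4
  H₂O: 0 + 4(211.8) = 847.2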